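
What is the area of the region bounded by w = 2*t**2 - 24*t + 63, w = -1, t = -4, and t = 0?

On [-4, 0], (2*t**2 - 24*t + 63) - (-1) = 2*t**2 - 24*t + 64 is ≥ 0 throughout, so the area is a single integral of |2*t**2 - 24*t + 64|.
∫[-4,0] (2*t**2 - 24*t + 64) dt = 1472/3.

1472/3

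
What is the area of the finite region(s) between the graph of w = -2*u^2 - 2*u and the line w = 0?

The curve meets the u-axis where -2*u^2 - 2*u = 0, i.e. -2*u*(u + 1) = 0, at u = -1, 0.
On [-1, 0] the curve lies above the axis; ∫[-1,0] (-2*u^2 - 2*u) du = 1/3, giving area 1/3.

1/3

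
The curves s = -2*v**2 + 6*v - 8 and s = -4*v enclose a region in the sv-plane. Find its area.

9

Both boundary curves give s as a function of v, so integrate with respect to v. Setting them equal: -2*v**2 + 10*v - 8 = 0, i.e. -2*(v - 4)*(v - 1) = 0, so they meet at v = 1, 4.
For v in [1, 4], s = -2*v**2 + 6*v - 8 is on the right; area = ∫[1,4] (-2*v**2 + 10*v - 8) dv = 9.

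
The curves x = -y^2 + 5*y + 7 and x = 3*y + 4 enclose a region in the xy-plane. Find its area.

32/3

Both boundary curves give x as a function of y, so integrate with respect to y. Setting them equal: -y^2 + 2*y + 3 = 0, i.e. -(y - 3)*(y + 1) = 0, so they meet at y = -1, 3.
For y in [-1, 3], x = -y^2 + 5*y + 7 is on the right; area = ∫[-1,3] (-y^2 + 2*y + 3) dy = 32/3.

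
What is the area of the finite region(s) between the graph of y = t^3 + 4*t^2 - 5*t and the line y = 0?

The curve meets the t-axis where t^3 + 4*t^2 - 5*t = 0, i.e. t*(t - 1)*(t + 5) = 0, at t = -5, 0, 1.
On [-5, 0] the curve lies above the axis; ∫[-5,0] (t^3 + 4*t^2 - 5*t) dt = 875/12, giving area 875/12.
On [0, 1] the curve lies below the axis; ∫[0,1] (t^3 + 4*t^2 - 5*t) dt = -11/12, giving area 11/12.
Total area = 875/12 + 11/12 = 443/6.

443/6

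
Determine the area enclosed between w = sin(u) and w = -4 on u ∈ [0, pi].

On [0, pi], (sin(u)) - (-4) = sin(u) + 4 is ≥ 0 throughout, so the area is a single integral of |sin(u) + 4|.
∫[0,pi] (sin(u) + 4) du = 2 + 4*pi.

2 + 4*pi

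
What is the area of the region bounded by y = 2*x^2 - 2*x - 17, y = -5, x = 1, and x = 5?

The difference (2*x^2 - 2*x - 17) - (-5) = 2*x^2 - 2*x - 12 changes sign at x = 3 inside [1, 5], so split the integral there.
∫[1,3] (2*x^2 - 2*x - 12) dx = -44/3; the area of that piece is 44/3.
∫[3,5] (2*x^2 - 2*x - 12) dx = 76/3.
Total area = 44/3 + 76/3 = 40.

40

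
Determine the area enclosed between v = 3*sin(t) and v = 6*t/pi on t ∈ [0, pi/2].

On [0, pi/2], (3*sin(t)) - (6*t/pi) = -6*t/pi + 3*sin(t) is ≥ 0 throughout, so the area is a single integral of |-6*t/pi + 3*sin(t)|.
∫[0,pi/2] (-6*t/pi + 3*sin(t)) dt = 3 - 3*pi/4.

3 - 3*pi/4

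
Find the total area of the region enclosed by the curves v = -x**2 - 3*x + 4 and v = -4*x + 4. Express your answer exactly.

Set the curves equal: -x**2 - 3*x + 4 = -4*x + 4, so -x**2 + x = 0, which factors as -x*(x - 1) = 0. The curves meet at x = 0, 1.
On [0, 1], v = -x**2 - 3*x + 4 is on top; that piece has area ∫[0,1] (-x**2 + x) dx = 1/6.

1/6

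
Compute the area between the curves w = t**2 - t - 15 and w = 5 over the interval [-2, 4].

102

On [-2, 4], (t**2 - t - 15) - (5) = t**2 - t - 20 is ≤ 0 throughout, so the area is a single integral of |t**2 - t - 20|.
∫[-2,4] (t**2 - t - 20) dt = -102; the area of that piece is 102.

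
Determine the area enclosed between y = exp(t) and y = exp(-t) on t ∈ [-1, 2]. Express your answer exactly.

The difference (exp(t)) - (exp(-t)) = exp(t) - exp(-t) changes sign at t = 0 inside [-1, 2], so split the integral there.
∫[-1,0] (exp(t) - exp(-t)) dt = -exp(1) - exp(-1) + 2; the area of that piece is -2 + exp(-1) + exp(1).
∫[0,2] (exp(t) - exp(-t)) dt = -2 + exp(-2) + exp(2).
Total area = (-2 + exp(-1) + exp(1)) + (-2 + exp(-2) + exp(2)) = -4 + exp(-2) + exp(-1) + exp(1) + exp(2).

-4 + exp(-2) + exp(-1) + exp(1) + exp(2)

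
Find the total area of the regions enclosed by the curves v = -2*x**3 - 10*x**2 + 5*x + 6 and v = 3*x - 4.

Set the curves equal: -2*x**3 - 10*x**2 + 5*x + 6 = 3*x - 4, so -2*x**3 - 10*x**2 + 2*x + 10 = 0, which factors as -2*(x - 1)*(x + 1)*(x + 5) = 0. The curves meet at x = -5, -1, 1.
On [-5, -1], v = 3*x - 4 is on top; that piece has area ∫[-5,-1] (-(-2*x**3 - 10*x**2 + 2*x + 10)) dx = 256/3.
On [-1, 1], v = -2*x**3 - 10*x**2 + 5*x + 6 is on top; that piece has area ∫[-1,1] (-2*x**3 - 10*x**2 + 2*x + 10) dx = 40/3.
Total enclosed area = 256/3 + 40/3 = 296/3.

296/3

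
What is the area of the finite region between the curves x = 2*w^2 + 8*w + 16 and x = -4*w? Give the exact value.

8/3

Both boundary curves give x as a function of w, so integrate with respect to w. Setting them equal: 2*w^2 + 12*w + 16 = 0, i.e. 2*(w + 2)*(w + 4) = 0, so they meet at w = -4, -2.
For w in [-4, -2], x = 2*w^2 + 8*w + 16 is on the left; area = ∫[-4,-2] (-(2*w^2 + 12*w + 16)) dw = 8/3.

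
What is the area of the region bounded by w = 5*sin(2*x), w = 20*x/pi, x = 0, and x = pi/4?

On [0, pi/4], (5*sin(2*x)) - (20*x/pi) = -20*x/pi + 5*sin(2*x) is ≥ 0 throughout, so the area is a single integral of |-20*x/pi + 5*sin(2*x)|.
∫[0,pi/4] (-20*x/pi + 5*sin(2*x)) dx = 5/2 - 5*pi/8.

5/2 - 5*pi/8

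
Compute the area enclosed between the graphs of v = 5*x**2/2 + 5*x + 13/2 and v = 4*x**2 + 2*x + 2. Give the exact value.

16

Set the curves equal: 5*x**2/2 + 5*x + 13/2 = 4*x**2 + 2*x + 2, so -3*x**2/2 + 3*x + 9/2 = 0, which factors as -3*(x - 3)*(x + 1)/2 = 0. The curves meet at x = -1, 3.
On [-1, 3], v = 5*x**2/2 + 5*x + 13/2 is on top; that piece has area ∫[-1,3] (-3*x**2/2 + 3*x + 9/2) dx = 16.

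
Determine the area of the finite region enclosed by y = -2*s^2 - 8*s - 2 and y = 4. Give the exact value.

8/3

Set the curves equal: -2*s^2 - 8*s - 2 = 4, so -2*s^2 - 8*s - 6 = 0, which factors as -2*(s + 1)*(s + 3) = 0. The curves meet at s = -3, -1.
On [-3, -1], y = -2*s^2 - 8*s - 2 is on top; that piece has area ∫[-3,-1] (-2*s^2 - 8*s - 6) ds = 8/3.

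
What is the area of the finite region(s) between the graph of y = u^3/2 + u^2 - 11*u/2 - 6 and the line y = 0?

937/24

The curve meets the u-axis where u^3/2 + u^2 - 11*u/2 - 6 = 0, i.e. (u - 3)*(u + 1)*(u + 4)/2 = 0, at u = -4, -1, 3.
On [-4, -1] the curve lies above the axis; ∫[-4,-1] (u^3/2 + u^2 - 11*u/2 - 6) du = 99/8, giving area 99/8.
On [-1, 3] the curve lies below the axis; ∫[-1,3] (u^3/2 + u^2 - 11*u/2 - 6) du = -80/3, giving area 80/3.
Total area = 99/8 + 80/3 = 937/24.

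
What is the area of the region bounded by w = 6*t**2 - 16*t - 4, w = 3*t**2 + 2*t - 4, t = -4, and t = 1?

The difference (6*t**2 - 16*t - 4) - (3*t**2 + 2*t - 4) = 3*t**2 - 18*t changes sign at t = 0 inside [-4, 1], so split the integral there.
∫[-4,0] (3*t**2 - 18*t) dt = 208.
∫[0,1] (3*t**2 - 18*t) dt = -8; the area of that piece is 8.
Total area = 208 + 8 = 216.

216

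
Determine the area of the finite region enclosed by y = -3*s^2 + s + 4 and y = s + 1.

4

Set the curves equal: -3*s^2 + s + 4 = s + 1, so -3*s^2 + 3 = 0, which factors as -3*(s - 1)*(s + 1) = 0. The curves meet at s = -1, 1.
On [-1, 1], y = -3*s^2 + s + 4 is on top; that piece has area ∫[-1,1] (-3*s^2 + 3) ds = 4.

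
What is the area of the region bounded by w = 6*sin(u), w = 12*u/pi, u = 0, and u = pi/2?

6 - 3*pi/2

On [0, pi/2], (6*sin(u)) - (12*u/pi) = -12*u/pi + 6*sin(u) is ≥ 0 throughout, so the area is a single integral of |-12*u/pi + 6*sin(u)|.
∫[0,pi/2] (-12*u/pi + 6*sin(u)) du = 6 - 3*pi/2.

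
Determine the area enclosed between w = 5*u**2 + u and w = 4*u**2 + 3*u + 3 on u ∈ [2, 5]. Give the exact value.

37/3

The difference (5*u**2 + u) - (4*u**2 + 3*u + 3) = u**2 - 2*u - 3 changes sign at u = 3 inside [2, 5], so split the integral there.
∫[2,3] (u**2 - 2*u - 3) du = -5/3; the area of that piece is 5/3.
∫[3,5] (u**2 - 2*u - 3) du = 32/3.
Total area = 5/3 + 32/3 = 37/3.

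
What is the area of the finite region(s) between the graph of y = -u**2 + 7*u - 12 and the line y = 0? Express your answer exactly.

The curve meets the u-axis where -u**2 + 7*u - 12 = 0, i.e. -(u - 4)*(u - 3) = 0, at u = 3, 4.
On [3, 4] the curve lies above the axis; ∫[3,4] (-u**2 + 7*u - 12) du = 1/6, giving area 1/6.

1/6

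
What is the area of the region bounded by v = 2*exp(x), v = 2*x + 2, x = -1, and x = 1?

On [-1, 1], (2*exp(x)) - (2*x + 2) = -2*x + 2*exp(x) - 2 is ≥ 0 throughout, so the area is a single integral of |-2*x + 2*exp(x) - 2|.
∫[-1,1] (-2*x + 2*exp(x) - 2) dx = -4 - 2*exp(-1) + 2*exp(1).

-4 - 2*exp(-1) + 2*exp(1)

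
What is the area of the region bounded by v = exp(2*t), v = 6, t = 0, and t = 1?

The difference (exp(2*t)) - (6) = exp(2*t) - 6 changes sign at t = log(6)/2 inside [0, 1], so split the integral there.
∫[0,log(6)/2] (exp(2*t) - 6) dt = 5/2 - log(216); the area of that piece is -5/2 + log(216).
∫[log(6)/2,1] (exp(2*t) - 6) dt = -9 + exp(2)/2 + 3*log(6).
Total area = (-5/2 + log(216)) + (-9 + exp(2)/2 + 3*log(6)) = -23/2 + exp(2)/2 + 6*log(6).

-23/2 + exp(2)/2 + 6*log(6)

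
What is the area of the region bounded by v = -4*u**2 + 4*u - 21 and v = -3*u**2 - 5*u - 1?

1/6

Set the curves equal: -4*u**2 + 4*u - 21 = -3*u**2 - 5*u - 1, so -u**2 + 9*u - 20 = 0, which factors as -(u - 5)*(u - 4) = 0. The curves meet at u = 4, 5.
On [4, 5], v = -4*u**2 + 4*u - 21 is on top; that piece has area ∫[4,5] (-u**2 + 9*u - 20) du = 1/6.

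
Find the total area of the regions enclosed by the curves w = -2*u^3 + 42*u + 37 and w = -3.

999/2

Set the curves equal: -2*u^3 + 42*u + 37 = -3, so -2*u^3 + 42*u + 40 = 0, which factors as -2*(u - 5)*(u + 1)*(u + 4) = 0. The curves meet at u = -4, -1, 5.
On [-4, -1], w = -3 is on top; that piece has area ∫[-4,-1] (-(-2*u^3 + 42*u + 40)) du = 135/2.
On [-1, 5], w = -2*u^3 + 42*u + 37 is on top; that piece has area ∫[-1,5] (-2*u^3 + 42*u + 40) du = 432.
Total enclosed area = 135/2 + 432 = 999/2.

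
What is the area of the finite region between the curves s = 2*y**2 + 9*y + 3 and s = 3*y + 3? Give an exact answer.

9

Both boundary curves give s as a function of y, so integrate with respect to y. Setting them equal: 2*y**2 + 6*y = 0, i.e. 2*y*(y + 3) = 0, so they meet at y = -3, 0.
For y in [-3, 0], s = 2*y**2 + 9*y + 3 is on the left; area = ∫[-3,0] (-(2*y**2 + 6*y)) dy = 9.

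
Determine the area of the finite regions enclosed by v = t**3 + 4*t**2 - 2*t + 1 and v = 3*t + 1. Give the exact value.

443/6

Set the curves equal: t**3 + 4*t**2 - 2*t + 1 = 3*t + 1, so t**3 + 4*t**2 - 5*t = 0, which factors as t*(t - 1)*(t + 5) = 0. The curves meet at t = -5, 0, 1.
On [-5, 0], v = t**3 + 4*t**2 - 2*t + 1 is on top; that piece has area ∫[-5,0] (t**3 + 4*t**2 - 5*t) dt = 875/12.
On [0, 1], v = 3*t + 1 is on top; that piece has area ∫[0,1] (-(t**3 + 4*t**2 - 5*t)) dt = 11/12.
Total enclosed area = 875/12 + 11/12 = 443/6.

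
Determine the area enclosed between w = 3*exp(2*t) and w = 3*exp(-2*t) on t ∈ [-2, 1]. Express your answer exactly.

-6 + 3*exp(-4)/2 + 3*exp(-2)/2 + 3*exp(2)/2 + 3*exp(4)/2

The difference (3*exp(2*t)) - (3*exp(-2*t)) = 3*exp(2*t) - 3*exp(-2*t) changes sign at t = 0 inside [-2, 1], so split the integral there.
∫[-2,0] (3*exp(2*t) - 3*exp(-2*t)) dt = -3*exp(4)/2 - 3*exp(-4)/2 + 3; the area of that piece is -3 + 3*exp(-4)/2 + 3*exp(4)/2.
∫[0,1] (3*exp(2*t) - 3*exp(-2*t)) dt = -3 + 3*exp(-2)/2 + 3*exp(2)/2.
Total area = (-3 + 3*exp(-4)/2 + 3*exp(4)/2) + (-3 + 3*exp(-2)/2 + 3*exp(2)/2) = -6 + 3*exp(-4)/2 + 3*exp(-2)/2 + 3*exp(2)/2 + 3*exp(4)/2.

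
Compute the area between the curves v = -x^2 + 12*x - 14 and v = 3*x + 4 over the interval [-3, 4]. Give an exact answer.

763/6

The difference (-x^2 + 12*x - 14) - (3*x + 4) = -x^2 + 9*x - 18 changes sign at x = 3 inside [-3, 4], so split the integral there.
∫[-3,3] (-x^2 + 9*x - 18) dx = -126; the area of that piece is 126.
∫[3,4] (-x^2 + 9*x - 18) dx = 7/6.
Total area = 126 + 7/6 = 763/6.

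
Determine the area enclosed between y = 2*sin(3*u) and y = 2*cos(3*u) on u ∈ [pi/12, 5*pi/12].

On [pi/12, 5*pi/12], (2*sin(3*u)) - (2*cos(3*u)) = 2*sin(3*u) - 2*cos(3*u) is ≥ 0 throughout, so the area is a single integral of |2*sin(3*u) - 2*cos(3*u)|.
∫[pi/12,5*pi/12] (2*sin(3*u) - 2*cos(3*u)) du = 4*sqrt(2)/3.

4*sqrt(2)/3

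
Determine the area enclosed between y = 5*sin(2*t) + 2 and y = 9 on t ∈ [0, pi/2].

-5 + 7*pi/2

On [0, pi/2], (5*sin(2*t) + 2) - (9) = 5*sin(2*t) - 7 is ≤ 0 throughout, so the area is a single integral of |5*sin(2*t) - 7|.
∫[0,pi/2] (5*sin(2*t) - 7) dt = 5 - 7*pi/2; the area of that piece is -5 + 7*pi/2.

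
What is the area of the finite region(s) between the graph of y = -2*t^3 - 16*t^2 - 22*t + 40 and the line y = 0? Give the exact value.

443/3

The curve meets the t-axis where -2*t^3 - 16*t^2 - 22*t + 40 = 0, i.e. -2*(t - 1)*(t + 4)*(t + 5) = 0, at t = -5, -4, 1.
On [-5, -4] the curve lies below the axis; ∫[-5,-4] (-2*t^3 - 16*t^2 - 22*t + 40) dt = -11/6, giving area 11/6.
On [-4, 1] the curve lies above the axis; ∫[-4,1] (-2*t^3 - 16*t^2 - 22*t + 40) dt = 875/6, giving area 875/6.
Total area = 11/6 + 875/6 = 443/3.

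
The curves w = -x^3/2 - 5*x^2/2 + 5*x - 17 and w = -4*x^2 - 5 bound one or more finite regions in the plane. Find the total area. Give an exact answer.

Set the curves equal: -x^3/2 - 5*x^2/2 + 5*x - 17 = -4*x^2 - 5, so -x^3/2 + 3*x^2/2 + 5*x - 12 = 0, which factors as -(x - 4)*(x - 2)*(x + 3)/2 = 0. The curves meet at x = -3, 2, 4.
On [-3, 2], w = -4*x^2 - 5 is on top; that piece has area ∫[-3,2] (-(-x^3/2 + 3*x^2/2 + 5*x - 12)) dx = 375/8.
On [2, 4], w = -x^3/2 - 5*x^2/2 + 5*x - 17 is on top; that piece has area ∫[2,4] (-x^3/2 + 3*x^2/2 + 5*x - 12) dx = 4.
Total enclosed area = 375/8 + 4 = 407/8.

407/8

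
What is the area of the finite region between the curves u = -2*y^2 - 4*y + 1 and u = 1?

8/3

Both boundary curves give u as a function of y, so integrate with respect to y. Setting them equal: -2*y^2 - 4*y = 0, i.e. -2*y*(y + 2) = 0, so they meet at y = -2, 0.
For y in [-2, 0], u = -2*y^2 - 4*y + 1 is on the right; area = ∫[-2,0] (-2*y^2 - 4*y) dy = 8/3.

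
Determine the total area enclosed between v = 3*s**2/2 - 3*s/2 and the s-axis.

The curve meets the s-axis where 3*s**2/2 - 3*s/2 = 0, i.e. 3*s*(s - 1)/2 = 0, at s = 0, 1.
On [0, 1] the curve lies below the axis; ∫[0,1] (3*s**2/2 - 3*s/2) ds = -1/4, giving area 1/4.

1/4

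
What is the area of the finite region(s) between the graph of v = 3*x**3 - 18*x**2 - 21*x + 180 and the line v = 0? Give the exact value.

1551/2

The curve meets the x-axis where 3*x**3 - 18*x**2 - 21*x + 180 = 0, i.e. 3*(x - 5)*(x - 4)*(x + 3) = 0, at x = -3, 4, 5.
On [-3, 4] the curve lies above the axis; ∫[-3,4] (3*x**3 - 18*x**2 - 21*x + 180) dx = 3087/4, giving area 3087/4.
On [4, 5] the curve lies below the axis; ∫[4,5] (3*x**3 - 18*x**2 - 21*x + 180) dx = -15/4, giving area 15/4.
Total area = 3087/4 + 15/4 = 1551/2.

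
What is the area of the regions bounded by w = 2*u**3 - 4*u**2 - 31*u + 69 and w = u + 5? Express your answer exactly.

1136/3

Set the curves equal: 2*u**3 - 4*u**2 - 31*u + 69 = u + 5, so 2*u**3 - 4*u**2 - 32*u + 64 = 0, which factors as 2*(u - 4)*(u - 2)*(u + 4) = 0. The curves meet at u = -4, 2, 4.
On [-4, 2], w = 2*u**3 - 4*u**2 - 31*u + 69 is on top; that piece has area ∫[-4,2] (2*u**3 - 4*u**2 - 32*u + 64) du = 360.
On [2, 4], w = u + 5 is on top; that piece has area ∫[2,4] (-(2*u**3 - 4*u**2 - 32*u + 64)) du = 56/3.
Total enclosed area = 360 + 56/3 = 1136/3.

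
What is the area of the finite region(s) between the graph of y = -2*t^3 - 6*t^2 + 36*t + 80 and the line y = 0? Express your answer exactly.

The curve meets the t-axis where -2*t^3 - 6*t^2 + 36*t + 80 = 0, i.e. -2*(t - 4)*(t + 2)*(t + 5) = 0, at t = -5, -2, 4.
On [-5, -2] the curve lies below the axis; ∫[-5,-2] (-2*t^3 - 6*t^2 + 36*t + 80) dt = -135/2, giving area 135/2.
On [-2, 4] the curve lies above the axis; ∫[-2,4] (-2*t^3 - 6*t^2 + 36*t + 80) dt = 432, giving area 432.
Total area = 135/2 + 432 = 999/2.

999/2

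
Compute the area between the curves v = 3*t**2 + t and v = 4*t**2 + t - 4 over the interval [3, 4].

On [3, 4], (3*t**2 + t) - (4*t**2 + t - 4) = -t**2 + 4 is ≤ 0 throughout, so the area is a single integral of |-t**2 + 4|.
∫[3,4] (-t**2 + 4) dt = -25/3; the area of that piece is 25/3.

25/3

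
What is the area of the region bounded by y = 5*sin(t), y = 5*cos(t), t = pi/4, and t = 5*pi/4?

10*sqrt(2)

On [pi/4, 5*pi/4], (5*sin(t)) - (5*cos(t)) = 5*sin(t) - 5*cos(t) is ≥ 0 throughout, so the area is a single integral of |5*sin(t) - 5*cos(t)|.
∫[pi/4,5*pi/4] (5*sin(t) - 5*cos(t)) dt = 10*sqrt(2).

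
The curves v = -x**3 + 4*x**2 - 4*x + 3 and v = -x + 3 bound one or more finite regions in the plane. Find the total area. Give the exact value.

Set the curves equal: -x**3 + 4*x**2 - 4*x + 3 = -x + 3, so -x**3 + 4*x**2 - 3*x = 0, which factors as -x*(x - 3)*(x - 1) = 0. The curves meet at x = 0, 1, 3.
On [0, 1], v = -x + 3 is on top; that piece has area ∫[0,1] (-(-x**3 + 4*x**2 - 3*x)) dx = 5/12.
On [1, 3], v = -x**3 + 4*x**2 - 4*x + 3 is on top; that piece has area ∫[1,3] (-x**3 + 4*x**2 - 3*x) dx = 8/3.
Total enclosed area = 5/12 + 8/3 = 37/12.

37/12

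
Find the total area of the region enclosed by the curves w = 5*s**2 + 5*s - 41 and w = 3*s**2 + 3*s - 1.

Set the curves equal: 5*s**2 + 5*s - 41 = 3*s**2 + 3*s - 1, so 2*s**2 + 2*s - 40 = 0, which factors as 2*(s - 4)*(s + 5) = 0. The curves meet at s = -5, 4.
On [-5, 4], w = 3*s**2 + 3*s - 1 is on top; that piece has area ∫[-5,4] (-(2*s**2 + 2*s - 40)) ds = 243.

243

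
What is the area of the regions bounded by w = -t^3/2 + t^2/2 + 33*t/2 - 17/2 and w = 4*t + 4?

Set the curves equal: -t^3/2 + t^2/2 + 33*t/2 - 17/2 = 4*t + 4, so -t^3/2 + t^2/2 + 25*t/2 - 25/2 = 0, which factors as -(t - 5)*(t - 1)*(t + 5)/2 = 0. The curves meet at t = -5, 1, 5.
On [-5, 1], w = 4*t + 4 is on top; that piece has area ∫[-5,1] (-(-t^3/2 + t^2/2 + 25*t/2 - 25/2)) dt = 126.
On [1, 5], w = -t^3/2 + t^2/2 + 33*t/2 - 17/2 is on top; that piece has area ∫[1,5] (-t^3/2 + t^2/2 + 25*t/2 - 25/2) dt = 128/3.
Total enclosed area = 126 + 128/3 = 506/3.

506/3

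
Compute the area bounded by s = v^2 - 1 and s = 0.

4/3

Both boundary curves give s as a function of v, so integrate with respect to v. Setting them equal: v^2 - 1 = 0, i.e. (v - 1)*(v + 1) = 0, so they meet at v = -1, 1.
For v in [-1, 1], s = v^2 - 1 is on the left; area = ∫[-1,1] (-(v^2 - 1)) dv = 4/3.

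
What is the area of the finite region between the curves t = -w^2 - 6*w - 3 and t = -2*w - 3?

Both boundary curves give t as a function of w, so integrate with respect to w. Setting them equal: -w^2 - 4*w = 0, i.e. -w*(w + 4) = 0, so they meet at w = -4, 0.
For w in [-4, 0], t = -w^2 - 6*w - 3 is on the right; area = ∫[-4,0] (-w^2 - 4*w) dw = 32/3.

32/3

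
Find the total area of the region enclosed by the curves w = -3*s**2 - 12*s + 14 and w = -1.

108

Set the curves equal: -3*s**2 - 12*s + 14 = -1, so -3*s**2 - 12*s + 15 = 0, which factors as -3*(s - 1)*(s + 5) = 0. The curves meet at s = -5, 1.
On [-5, 1], w = -3*s**2 - 12*s + 14 is on top; that piece has area ∫[-5,1] (-3*s**2 - 12*s + 15) ds = 108.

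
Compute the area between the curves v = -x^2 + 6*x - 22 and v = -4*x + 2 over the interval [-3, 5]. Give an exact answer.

164

The difference (-x^2 + 6*x - 22) - (-4*x + 2) = -x^2 + 10*x - 24 changes sign at x = 4 inside [-3, 5], so split the integral there.
∫[-3,4] (-x^2 + 10*x - 24) dx = -490/3; the area of that piece is 490/3.
∫[4,5] (-x^2 + 10*x - 24) dx = 2/3.
Total area = 490/3 + 2/3 = 164.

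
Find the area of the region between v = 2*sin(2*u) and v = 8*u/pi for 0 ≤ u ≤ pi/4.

1 - pi/4

On [0, pi/4], (2*sin(2*u)) - (8*u/pi) = -8*u/pi + 2*sin(2*u) is ≥ 0 throughout, so the area is a single integral of |-8*u/pi + 2*sin(2*u)|.
∫[0,pi/4] (-8*u/pi + 2*sin(2*u)) du = 1 - pi/4.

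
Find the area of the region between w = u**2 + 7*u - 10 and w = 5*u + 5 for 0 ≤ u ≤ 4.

94/3

The difference (u**2 + 7*u - 10) - (5*u + 5) = u**2 + 2*u - 15 changes sign at u = 3 inside [0, 4], so split the integral there.
∫[0,3] (u**2 + 2*u - 15) du = -27; the area of that piece is 27.
∫[3,4] (u**2 + 2*u - 15) du = 13/3.
Total area = 27 + 13/3 = 94/3.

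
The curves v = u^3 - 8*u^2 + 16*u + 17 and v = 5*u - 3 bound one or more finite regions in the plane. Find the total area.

Set the curves equal: u^3 - 8*u^2 + 16*u + 17 = 5*u - 3, so u^3 - 8*u^2 + 11*u + 20 = 0, which factors as (u - 5)*(u - 4)*(u + 1) = 0. The curves meet at u = -1, 4, 5.
On [-1, 4], v = u^3 - 8*u^2 + 16*u + 17 is on top; that piece has area ∫[-1,4] (u^3 - 8*u^2 + 11*u + 20) du = 875/12.
On [4, 5], v = 5*u - 3 is on top; that piece has area ∫[4,5] (-(u^3 - 8*u^2 + 11*u + 20)) du = 11/12.
Total enclosed area = 875/12 + 11/12 = 443/6.

443/6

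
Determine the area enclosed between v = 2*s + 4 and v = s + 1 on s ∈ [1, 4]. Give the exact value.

On [1, 4], (2*s + 4) - (s + 1) = s + 3 is ≥ 0 throughout, so the area is a single integral of |s + 3|.
∫[1,4] (s + 3) ds = 33/2.

33/2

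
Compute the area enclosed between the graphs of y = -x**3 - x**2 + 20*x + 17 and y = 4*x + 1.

863/6

Set the curves equal: -x**3 - x**2 + 20*x + 17 = 4*x + 1, so -x**3 - x**2 + 16*x + 16 = 0, which factors as -(x - 4)*(x + 1)*(x + 4) = 0. The curves meet at x = -4, -1, 4.
On [-4, -1], y = 4*x + 1 is on top; that piece has area ∫[-4,-1] (-(-x**3 - x**2 + 16*x + 16)) dx = 117/4.
On [-1, 4], y = -x**3 - x**2 + 20*x + 17 is on top; that piece has area ∫[-1,4] (-x**3 - x**2 + 16*x + 16) dx = 1375/12.
Total enclosed area = 117/4 + 1375/12 = 863/6.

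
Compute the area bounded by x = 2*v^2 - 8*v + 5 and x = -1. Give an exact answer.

8/3

Both boundary curves give x as a function of v, so integrate with respect to v. Setting them equal: 2*v^2 - 8*v + 6 = 0, i.e. 2*(v - 3)*(v - 1) = 0, so they meet at v = 1, 3.
For v in [1, 3], x = 2*v^2 - 8*v + 5 is on the left; area = ∫[1,3] (-(2*v^2 - 8*v + 6)) dv = 8/3.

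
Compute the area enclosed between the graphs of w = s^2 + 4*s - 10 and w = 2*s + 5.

256/3

Set the curves equal: s^2 + 4*s - 10 = 2*s + 5, so s^2 + 2*s - 15 = 0, which factors as (s - 3)*(s + 5) = 0. The curves meet at s = -5, 3.
On [-5, 3], w = 2*s + 5 is on top; that piece has area ∫[-5,3] (-(s^2 + 2*s - 15)) ds = 256/3.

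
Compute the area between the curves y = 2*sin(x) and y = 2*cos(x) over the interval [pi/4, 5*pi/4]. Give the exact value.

On [pi/4, 5*pi/4], (2*sin(x)) - (2*cos(x)) = 2*sin(x) - 2*cos(x) is ≥ 0 throughout, so the area is a single integral of |2*sin(x) - 2*cos(x)|.
∫[pi/4,5*pi/4] (2*sin(x) - 2*cos(x)) dx = 4*sqrt(2).

4*sqrt(2)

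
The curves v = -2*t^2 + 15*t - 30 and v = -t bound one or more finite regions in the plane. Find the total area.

8/3

Set the curves equal: -2*t^2 + 15*t - 30 = -t, so -2*t^2 + 16*t - 30 = 0, which factors as -2*(t - 5)*(t - 3) = 0. The curves meet at t = 3, 5.
On [3, 5], v = -2*t^2 + 15*t - 30 is on top; that piece has area ∫[3,5] (-2*t^2 + 16*t - 30) dt = 8/3.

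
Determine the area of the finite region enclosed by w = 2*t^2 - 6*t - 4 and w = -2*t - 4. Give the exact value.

8/3

Set the curves equal: 2*t^2 - 6*t - 4 = -2*t - 4, so 2*t^2 - 4*t = 0, which factors as 2*t*(t - 2) = 0. The curves meet at t = 0, 2.
On [0, 2], w = -2*t - 4 is on top; that piece has area ∫[0,2] (-(2*t^2 - 4*t)) dt = 8/3.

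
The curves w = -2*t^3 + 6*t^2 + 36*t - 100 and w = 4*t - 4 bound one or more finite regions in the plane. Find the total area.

517

Set the curves equal: -2*t^3 + 6*t^2 + 36*t - 100 = 4*t - 4, so -2*t^3 + 6*t^2 + 32*t - 96 = 0, which factors as -2*(t - 4)*(t - 3)*(t + 4) = 0. The curves meet at t = -4, 3, 4.
On [-4, 3], w = 4*t - 4 is on top; that piece has area ∫[-4,3] (-(-2*t^3 + 6*t^2 + 32*t - 96)) dt = 1029/2.
On [3, 4], w = -2*t^3 + 6*t^2 + 36*t - 100 is on top; that piece has area ∫[3,4] (-2*t^3 + 6*t^2 + 32*t - 96) dt = 5/2.
Total enclosed area = 1029/2 + 5/2 = 517.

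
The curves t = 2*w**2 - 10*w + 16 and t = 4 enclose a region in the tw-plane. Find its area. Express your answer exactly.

1/3

Both boundary curves give t as a function of w, so integrate with respect to w. Setting them equal: 2*w**2 - 10*w + 12 = 0, i.e. 2*(w - 3)*(w - 2) = 0, so they meet at w = 2, 3.
For w in [2, 3], t = 2*w**2 - 10*w + 16 is on the left; area = ∫[2,3] (-(2*w**2 - 10*w + 12)) dw = 1/3.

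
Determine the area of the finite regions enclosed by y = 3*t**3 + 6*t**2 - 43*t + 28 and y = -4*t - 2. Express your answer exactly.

1741/4

Set the curves equal: 3*t**3 + 6*t**2 - 43*t + 28 = -4*t - 2, so 3*t**3 + 6*t**2 - 39*t + 30 = 0, which factors as 3*(t - 2)*(t - 1)*(t + 5) = 0. The curves meet at t = -5, 1, 2.
On [-5, 1], y = 3*t**3 + 6*t**2 - 43*t + 28 is on top; that piece has area ∫[-5,1] (3*t**3 + 6*t**2 - 39*t + 30) dt = 432.
On [1, 2], y = -4*t - 2 is on top; that piece has area ∫[1,2] (-(3*t**3 + 6*t**2 - 39*t + 30)) dt = 13/4.
Total enclosed area = 432 + 13/4 = 1741/4.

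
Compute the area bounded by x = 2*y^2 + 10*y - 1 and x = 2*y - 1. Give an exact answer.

64/3

Both boundary curves give x as a function of y, so integrate with respect to y. Setting them equal: 2*y^2 + 8*y = 0, i.e. 2*y*(y + 4) = 0, so they meet at y = -4, 0.
For y in [-4, 0], x = 2*y^2 + 10*y - 1 is on the left; area = ∫[-4,0] (-(2*y^2 + 8*y)) dy = 64/3.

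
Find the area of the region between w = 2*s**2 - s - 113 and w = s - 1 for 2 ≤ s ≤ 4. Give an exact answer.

596/3

On [2, 4], (2*s**2 - s - 113) - (s - 1) = 2*s**2 - 2*s - 112 is ≤ 0 throughout, so the area is a single integral of |2*s**2 - 2*s - 112|.
∫[2,4] (2*s**2 - 2*s - 112) ds = -596/3; the area of that piece is 596/3.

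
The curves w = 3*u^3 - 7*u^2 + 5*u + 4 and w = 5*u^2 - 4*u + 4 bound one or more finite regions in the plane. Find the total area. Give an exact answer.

37/4

Set the curves equal: 3*u^3 - 7*u^2 + 5*u + 4 = 5*u^2 - 4*u + 4, so 3*u^3 - 12*u^2 + 9*u = 0, which factors as 3*u*(u - 3)*(u - 1) = 0. The curves meet at u = 0, 1, 3.
On [0, 1], w = 3*u^3 - 7*u^2 + 5*u + 4 is on top; that piece has area ∫[0,1] (3*u^3 - 12*u^2 + 9*u) du = 5/4.
On [1, 3], w = 5*u^2 - 4*u + 4 is on top; that piece has area ∫[1,3] (-(3*u^3 - 12*u^2 + 9*u)) du = 8.
Total enclosed area = 5/4 + 8 = 37/4.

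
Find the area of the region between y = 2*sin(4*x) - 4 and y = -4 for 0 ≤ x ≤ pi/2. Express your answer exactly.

2

The difference (2*sin(4*x) - 4) - (-4) = 2*sin(4*x) changes sign at x = pi/4 inside [0, pi/2], so split the integral there.
∫[0,pi/4] (2*sin(4*x)) dx = 1.
∫[pi/4,pi/2] (2*sin(4*x)) dx = -1; the area of that piece is 1.
Total area = 1 + 1 = 2.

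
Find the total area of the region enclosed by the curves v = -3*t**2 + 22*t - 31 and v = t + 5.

1/2

Set the curves equal: -3*t**2 + 22*t - 31 = t + 5, so -3*t**2 + 21*t - 36 = 0, which factors as -3*(t - 4)*(t - 3) = 0. The curves meet at t = 3, 4.
On [3, 4], v = -3*t**2 + 22*t - 31 is on top; that piece has area ∫[3,4] (-3*t**2 + 21*t - 36) dt = 1/2.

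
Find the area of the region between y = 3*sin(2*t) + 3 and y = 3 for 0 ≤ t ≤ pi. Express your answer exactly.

The difference (3*sin(2*t) + 3) - (3) = 3*sin(2*t) changes sign at t = pi/2 inside [0, pi], so split the integral there.
∫[0,pi/2] (3*sin(2*t)) dt = 3.
∫[pi/2,pi] (3*sin(2*t)) dt = -3; the area of that piece is 3.
Total area = 3 + 3 = 6.

6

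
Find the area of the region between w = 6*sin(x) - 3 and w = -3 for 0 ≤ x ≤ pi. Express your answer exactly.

On [0, pi], (6*sin(x) - 3) - (-3) = 6*sin(x) is ≥ 0 throughout, so the area is a single integral of |6*sin(x)|.
∫[0,pi] (6*sin(x)) dx = 12.

12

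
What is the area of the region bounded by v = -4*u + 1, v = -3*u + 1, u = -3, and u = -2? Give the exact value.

On [-3, -2], (-4*u + 1) - (-3*u + 1) = -u is ≥ 0 throughout, so the area is a single integral of |-u|.
∫[-3,-2] (-u) du = 5/2.

5/2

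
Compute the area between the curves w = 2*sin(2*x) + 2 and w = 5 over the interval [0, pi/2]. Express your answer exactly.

-2 + 3*pi/2

On [0, pi/2], (2*sin(2*x) + 2) - (5) = 2*sin(2*x) - 3 is ≤ 0 throughout, so the area is a single integral of |2*sin(2*x) - 3|.
∫[0,pi/2] (2*sin(2*x) - 3) dx = 2 - 3*pi/2; the area of that piece is -2 + 3*pi/2.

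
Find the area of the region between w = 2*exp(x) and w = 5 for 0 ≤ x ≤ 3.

The difference (2*exp(x)) - (5) = 2*exp(x) - 5 changes sign at x = log(5/2) inside [0, 3], so split the integral there.
∫[0,log(5/2)] (2*exp(x) - 5) dx = log(32/3125) + 3; the area of that piece is -3 + log(3125/32).
∫[log(5/2),3] (2*exp(x) - 5) dx = -20 - 5*log(2) + 5*log(5) + 2*exp(3).
Total area = (-3 + log(3125/32)) + (-20 - 5*log(2) + 5*log(5) + 2*exp(3)) = -23 - 10*log(2) + 10*log(5) + 2*exp(3).

-23 - 10*log(2) + 10*log(5) + 2*exp(3)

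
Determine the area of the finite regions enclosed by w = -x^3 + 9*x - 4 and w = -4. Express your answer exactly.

Set the curves equal: -x^3 + 9*x - 4 = -4, so -x^3 + 9*x = 0, which factors as -x*(x - 3)*(x + 3) = 0. The curves meet at x = -3, 0, 3.
On [-3, 0], w = -4 is on top; that piece has area ∫[-3,0] (-(-x^3 + 9*x)) dx = 81/4.
On [0, 3], w = -x^3 + 9*x - 4 is on top; that piece has area ∫[0,3] (-x^3 + 9*x) dx = 81/4.
Total enclosed area = 81/4 + 81/4 = 81/2.

81/2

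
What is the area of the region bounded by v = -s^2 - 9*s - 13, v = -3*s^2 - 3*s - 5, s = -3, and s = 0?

89/3

The difference (-s^2 - 9*s - 13) - (-3*s^2 - 3*s - 5) = 2*s^2 - 6*s - 8 changes sign at s = -1 inside [-3, 0], so split the integral there.
∫[-3,-1] (2*s^2 - 6*s - 8) ds = 76/3.
∫[-1,0] (2*s^2 - 6*s - 8) ds = -13/3; the area of that piece is 13/3.
Total area = 76/3 + 13/3 = 89/3.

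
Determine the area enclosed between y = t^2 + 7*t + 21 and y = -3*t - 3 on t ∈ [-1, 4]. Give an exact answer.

On [-1, 4], (t^2 + 7*t + 21) - (-3*t - 3) = t^2 + 10*t + 24 is ≥ 0 throughout, so the area is a single integral of |t^2 + 10*t + 24|.
∫[-1,4] (t^2 + 10*t + 24) dt = 650/3.

650/3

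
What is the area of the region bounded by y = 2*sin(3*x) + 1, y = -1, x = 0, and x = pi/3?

4/3 + 2*pi/3

On [0, pi/3], (2*sin(3*x) + 1) - (-1) = 2*sin(3*x) + 2 is ≥ 0 throughout, so the area is a single integral of |2*sin(3*x) + 2|.
∫[0,pi/3] (2*sin(3*x) + 2) dx = 4/3 + 2*pi/3.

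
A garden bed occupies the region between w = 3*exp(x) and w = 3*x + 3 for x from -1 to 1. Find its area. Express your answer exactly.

-6 - 3*exp(-1) + 3*exp(1)

On [-1, 1], (3*exp(x)) - (3*x + 3) = -3*x + 3*exp(x) - 3 is ≥ 0 throughout, so the area is a single integral of |-3*x + 3*exp(x) - 3|.
∫[-1,1] (-3*x + 3*exp(x) - 3) dx = -6 - 3*exp(-1) + 3*exp(1).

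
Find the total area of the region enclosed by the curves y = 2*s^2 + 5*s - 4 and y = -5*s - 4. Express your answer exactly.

125/3

Set the curves equal: 2*s^2 + 5*s - 4 = -5*s - 4, so 2*s^2 + 10*s = 0, which factors as 2*s*(s + 5) = 0. The curves meet at s = -5, 0.
On [-5, 0], y = -5*s - 4 is on top; that piece has area ∫[-5,0] (-(2*s^2 + 10*s)) ds = 125/3.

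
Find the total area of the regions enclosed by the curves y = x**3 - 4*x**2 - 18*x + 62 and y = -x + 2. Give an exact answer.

Set the curves equal: x**3 - 4*x**2 - 18*x + 62 = -x + 2, so x**3 - 4*x**2 - 17*x + 60 = 0, which factors as (x - 5)*(x - 3)*(x + 4) = 0. The curves meet at x = -4, 3, 5.
On [-4, 3], y = x**3 - 4*x**2 - 18*x + 62 is on top; that piece has area ∫[-4,3] (x**3 - 4*x**2 - 17*x + 60) dx = 3773/12.
On [3, 5], y = -x + 2 is on top; that piece has area ∫[3,5] (-(x**3 - 4*x**2 - 17*x + 60)) dx = 32/3.
Total enclosed area = 3773/12 + 32/3 = 3901/12.

3901/12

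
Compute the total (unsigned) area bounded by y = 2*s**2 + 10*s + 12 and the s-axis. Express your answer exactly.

1/3

The curve meets the s-axis where 2*s**2 + 10*s + 12 = 0, i.e. 2*(s + 2)*(s + 3) = 0, at s = -3, -2.
On [-3, -2] the curve lies below the axis; ∫[-3,-2] (2*s**2 + 10*s + 12) ds = -1/3, giving area 1/3.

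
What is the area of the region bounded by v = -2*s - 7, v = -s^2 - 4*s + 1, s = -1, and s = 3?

64/3

The difference (-2*s - 7) - (-s^2 - 4*s + 1) = s^2 + 2*s - 8 changes sign at s = 2 inside [-1, 3], so split the integral there.
∫[-1,2] (s^2 + 2*s - 8) ds = -18; the area of that piece is 18.
∫[2,3] (s^2 + 2*s - 8) ds = 10/3.
Total area = 18 + 10/3 = 64/3.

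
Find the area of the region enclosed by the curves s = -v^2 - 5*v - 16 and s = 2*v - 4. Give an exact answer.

1/6

Both boundary curves give s as a function of v, so integrate with respect to v. Setting them equal: -v^2 - 7*v - 12 = 0, i.e. -(v + 3)*(v + 4) = 0, so they meet at v = -4, -3.
For v in [-4, -3], s = -v^2 - 5*v - 16 is on the right; area = ∫[-4,-3] (-v^2 - 7*v - 12) dv = 1/6.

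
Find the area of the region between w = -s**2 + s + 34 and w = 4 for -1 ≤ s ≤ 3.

On [-1, 3], (-s**2 + s + 34) - (4) = -s**2 + s + 30 is ≥ 0 throughout, so the area is a single integral of |-s**2 + s + 30|.
∫[-1,3] (-s**2 + s + 30) ds = 344/3.

344/3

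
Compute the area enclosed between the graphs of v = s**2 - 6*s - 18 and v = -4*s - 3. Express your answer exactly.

Set the curves equal: s**2 - 6*s - 18 = -4*s - 3, so s**2 - 2*s - 15 = 0, which factors as (s - 5)*(s + 3) = 0. The curves meet at s = -3, 5.
On [-3, 5], v = -4*s - 3 is on top; that piece has area ∫[-3,5] (-(s**2 - 2*s - 15)) ds = 256/3.

256/3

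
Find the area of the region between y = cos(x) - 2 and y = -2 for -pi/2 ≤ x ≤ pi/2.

On [-pi/2, pi/2], (cos(x) - 2) - (-2) = cos(x) is ≥ 0 throughout, so the area is a single integral of |cos(x)|.
∫[-pi/2,pi/2] (cos(x)) dx = 2.

2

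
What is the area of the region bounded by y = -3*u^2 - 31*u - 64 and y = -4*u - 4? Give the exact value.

Set the curves equal: -3*u^2 - 31*u - 64 = -4*u - 4, so -3*u^2 - 27*u - 60 = 0, which factors as -3*(u + 4)*(u + 5) = 0. The curves meet at u = -5, -4.
On [-5, -4], y = -3*u^2 - 31*u - 64 is on top; that piece has area ∫[-5,-4] (-3*u^2 - 27*u - 60) du = 1/2.

1/2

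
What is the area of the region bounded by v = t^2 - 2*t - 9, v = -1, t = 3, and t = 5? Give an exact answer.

6

The difference (t^2 - 2*t - 9) - (-1) = t^2 - 2*t - 8 changes sign at t = 4 inside [3, 5], so split the integral there.
∫[3,4] (t^2 - 2*t - 8) dt = -8/3; the area of that piece is 8/3.
∫[4,5] (t^2 - 2*t - 8) dt = 10/3.
Total area = 8/3 + 10/3 = 6.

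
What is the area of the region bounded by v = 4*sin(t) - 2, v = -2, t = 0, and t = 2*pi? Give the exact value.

16

The difference (4*sin(t) - 2) - (-2) = 4*sin(t) changes sign at t = pi inside [0, 2*pi], so split the integral there.
∫[0,pi] (4*sin(t)) dt = 8.
∫[pi,2*pi] (4*sin(t)) dt = -8; the area of that piece is 8.
Total area = 8 + 8 = 16.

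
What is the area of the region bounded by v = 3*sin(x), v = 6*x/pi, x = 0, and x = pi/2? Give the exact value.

On [0, pi/2], (3*sin(x)) - (6*x/pi) = -6*x/pi + 3*sin(x) is ≥ 0 throughout, so the area is a single integral of |-6*x/pi + 3*sin(x)|.
∫[0,pi/2] (-6*x/pi + 3*sin(x)) dx = 3 - 3*pi/4.

3 - 3*pi/4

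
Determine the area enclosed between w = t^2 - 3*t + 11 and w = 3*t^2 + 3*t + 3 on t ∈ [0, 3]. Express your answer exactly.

The difference (t^2 - 3*t + 11) - (3*t^2 + 3*t + 3) = -2*t^2 - 6*t + 8 changes sign at t = 1 inside [0, 3], so split the integral there.
∫[0,1] (-2*t^2 - 6*t + 8) dt = 13/3.
∫[1,3] (-2*t^2 - 6*t + 8) dt = -76/3; the area of that piece is 76/3.
Total area = 13/3 + 76/3 = 89/3.

89/3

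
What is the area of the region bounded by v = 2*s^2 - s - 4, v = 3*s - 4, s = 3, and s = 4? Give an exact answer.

32/3

On [3, 4], (2*s^2 - s - 4) - (3*s - 4) = 2*s^2 - 4*s is ≥ 0 throughout, so the area is a single integral of |2*s^2 - 4*s|.
∫[3,4] (2*s^2 - 4*s) ds = 32/3.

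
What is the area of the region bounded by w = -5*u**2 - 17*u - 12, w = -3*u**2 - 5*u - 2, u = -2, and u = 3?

The difference (-5*u**2 - 17*u - 12) - (-3*u**2 - 5*u - 2) = -2*u**2 - 12*u - 10 changes sign at u = -1 inside [-2, 3], so split the integral there.
∫[-2,-1] (-2*u**2 - 12*u - 10) du = 10/3.
∫[-1,3] (-2*u**2 - 12*u - 10) du = -320/3; the area of that piece is 320/3.
Total area = 10/3 + 320/3 = 110.

110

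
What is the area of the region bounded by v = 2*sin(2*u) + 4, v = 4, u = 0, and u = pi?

4

The difference (2*sin(2*u) + 4) - (4) = 2*sin(2*u) changes sign at u = pi/2 inside [0, pi], so split the integral there.
∫[0,pi/2] (2*sin(2*u)) du = 2.
∫[pi/2,pi] (2*sin(2*u)) du = -2; the area of that piece is 2.
Total area = 2 + 2 = 4.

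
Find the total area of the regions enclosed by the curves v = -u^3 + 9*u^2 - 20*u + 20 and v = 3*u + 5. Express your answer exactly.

8

Set the curves equal: -u^3 + 9*u^2 - 20*u + 20 = 3*u + 5, so -u^3 + 9*u^2 - 23*u + 15 = 0, which factors as -(u - 5)*(u - 3)*(u - 1) = 0. The curves meet at u = 1, 3, 5.
On [1, 3], v = 3*u + 5 is on top; that piece has area ∫[1,3] (-(-u^3 + 9*u^2 - 23*u + 15)) du = 4.
On [3, 5], v = -u^3 + 9*u^2 - 20*u + 20 is on top; that piece has area ∫[3,5] (-u^3 + 9*u^2 - 23*u + 15) du = 4.
Total enclosed area = 4 + 4 = 8.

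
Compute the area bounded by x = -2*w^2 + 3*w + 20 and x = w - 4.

Both boundary curves give x as a function of w, so integrate with respect to w. Setting them equal: -2*w^2 + 2*w + 24 = 0, i.e. -2*(w - 4)*(w + 3) = 0, so they meet at w = -3, 4.
For w in [-3, 4], x = -2*w^2 + 3*w + 20 is on the right; area = ∫[-3,4] (-2*w^2 + 2*w + 24) dw = 343/3.

343/3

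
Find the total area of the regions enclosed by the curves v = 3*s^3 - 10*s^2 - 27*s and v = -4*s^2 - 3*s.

Set the curves equal: 3*s^3 - 10*s^2 - 27*s = -4*s^2 - 3*s, so 3*s^3 - 6*s^2 - 24*s = 0, which factors as 3*s*(s - 4)*(s + 2) = 0. The curves meet at s = -2, 0, 4.
On [-2, 0], v = 3*s^3 - 10*s^2 - 27*s is on top; that piece has area ∫[-2,0] (3*s^3 - 6*s^2 - 24*s) ds = 20.
On [0, 4], v = -4*s^2 - 3*s is on top; that piece has area ∫[0,4] (-(3*s^3 - 6*s^2 - 24*s)) ds = 128.
Total enclosed area = 20 + 128 = 148.

148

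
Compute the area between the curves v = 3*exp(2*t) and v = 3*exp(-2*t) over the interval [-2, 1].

The difference (3*exp(2*t)) - (3*exp(-2*t)) = 3*exp(2*t) - 3*exp(-2*t) changes sign at t = 0 inside [-2, 1], so split the integral there.
∫[-2,0] (3*exp(2*t) - 3*exp(-2*t)) dt = -3*exp(4)/2 - 3*exp(-4)/2 + 3; the area of that piece is -3 + 3*exp(-4)/2 + 3*exp(4)/2.
∫[0,1] (3*exp(2*t) - 3*exp(-2*t)) dt = -3 + 3*exp(-2)/2 + 3*exp(2)/2.
Total area = (-3 + 3*exp(-4)/2 + 3*exp(4)/2) + (-3 + 3*exp(-2)/2 + 3*exp(2)/2) = -6 + 3*exp(-4)/2 + 3*exp(-2)/2 + 3*exp(2)/2 + 3*exp(4)/2.

-6 + 3*exp(-4)/2 + 3*exp(-2)/2 + 3*exp(2)/2 + 3*exp(4)/2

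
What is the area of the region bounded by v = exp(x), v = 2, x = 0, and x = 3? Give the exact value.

The difference (exp(x)) - (2) = exp(x) - 2 changes sign at x = log(2) inside [0, 3], so split the integral there.
∫[0,log(2)] (exp(x) - 2) dx = 1 - log(4); the area of that piece is -1 + log(4).
∫[log(2),3] (exp(x) - 2) dx = -8 + 2*log(2) + exp(3).
Total area = (-1 + log(4)) + (-8 + 2*log(2) + exp(3)) = -9 + 4*log(2) + exp(3).

-9 + 4*log(2) + exp(3)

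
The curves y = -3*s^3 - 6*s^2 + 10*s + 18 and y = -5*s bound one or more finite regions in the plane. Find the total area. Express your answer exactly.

253/4

Set the curves equal: -3*s^3 - 6*s^2 + 10*s + 18 = -5*s, so -3*s^3 - 6*s^2 + 15*s + 18 = 0, which factors as -3*(s - 2)*(s + 1)*(s + 3) = 0. The curves meet at s = -3, -1, 2.
On [-3, -1], y = -5*s is on top; that piece has area ∫[-3,-1] (-(-3*s^3 - 6*s^2 + 15*s + 18)) ds = 16.
On [-1, 2], y = -3*s^3 - 6*s^2 + 10*s + 18 is on top; that piece has area ∫[-1,2] (-3*s^3 - 6*s^2 + 15*s + 18) ds = 189/4.
Total enclosed area = 16 + 189/4 = 253/4.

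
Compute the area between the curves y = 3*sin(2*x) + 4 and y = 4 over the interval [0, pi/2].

3

On [0, pi/2], (3*sin(2*x) + 4) - (4) = 3*sin(2*x) is ≥ 0 throughout, so the area is a single integral of |3*sin(2*x)|.
∫[0,pi/2] (3*sin(2*x)) dx = 3.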